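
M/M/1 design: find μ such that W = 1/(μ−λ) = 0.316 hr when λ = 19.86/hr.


W = 1/(μ−λ) ⇒ μ − λ = 1/W = 1/0.316 = 3.1646
μ = λ + 1/W = 19.86 + 3.1646 = 23.0246 per hr

Final: 23.0246 /hr


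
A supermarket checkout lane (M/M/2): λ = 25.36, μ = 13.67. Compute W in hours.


a = 1.8552; ρ = 0.9276; P₀ = 0.037571
Lq = P₀·a^c·ρ/(c!(1−ρ)²) = 11.43414
Wq = Lq/λ = 11.43414/25.36 = 0.45087 hr
W = Wq + 1/μ = 0.45087 + 0.07315 = 0.52403 hr

Final: 0.52403 hr


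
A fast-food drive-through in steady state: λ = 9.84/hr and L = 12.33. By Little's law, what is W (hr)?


W = L/λ = 12.33/9.84 = 1.2530 hr

Final: 1.2530 hr


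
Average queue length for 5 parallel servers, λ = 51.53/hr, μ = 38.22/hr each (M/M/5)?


a = λ/μ = 1.3482; ρ = a/5 = 0.2696
P₀ = 0.259463
Lq = P₀·a^c·ρ / (c!·(1−ρ)²) = 0.259463·4.45500·0.2696/(120·0.53341)
= 0.004869

Final: 0.004869


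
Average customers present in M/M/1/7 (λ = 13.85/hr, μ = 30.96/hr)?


ρ = 13.85/30.96 = 0.4474
L = ρ[1 − (K+1)ρ^K + Kρ^(K+1)] / [(1−ρ)(1−ρ^(K+1))]
Numerator: 0.4474·(1 − 8·0.003585 + 7·0.001604) = 0.439543
Denominator: (0.5526)·(0.998396) = 0.551762
L = 0.439543/0.551762 = 0.7966

Final: 0.7966


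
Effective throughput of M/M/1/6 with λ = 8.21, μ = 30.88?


ρ = 0.2659; P_K = (1−ρ)ρ^6/(1−ρ^7) = 0.0002593
λ_eff = λ(1 − P_K) = 8.21·(1 − 0.0002593) = 8.21·0.999741 = 8.2079 /hr

Final: 8.2079 /hr


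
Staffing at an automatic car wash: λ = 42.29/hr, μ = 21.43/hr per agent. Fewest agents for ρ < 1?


Stability requires cμ > λ ⇔ c > λ/μ.
λ/μ = 42.29/21.43 = 1.9734
Minimum integer c = ⌊1.9734⌋ + 1 = 2
Check: 2·21.43 = 42.86 > 42.29, while 1·21.43 = 21.43 ≤ 42.29

Final: 2 servers


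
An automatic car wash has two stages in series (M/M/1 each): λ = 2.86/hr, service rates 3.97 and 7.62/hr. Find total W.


Each node sees arrival rate λ = 2.86/hr (tandem ⇒ throughput preserved).
W₁ = 1/(μ₁−λ) = 1/(3.97−2.86) = 0.90090 hr
W₂ = 1/(μ₂−λ) = 1/(7.62−2.86) = 0.21008 hr
W_total = W₁ + W₂ = 0.90090 + 0.21008 = 1.11098 hr

Final: 1.11098 hr


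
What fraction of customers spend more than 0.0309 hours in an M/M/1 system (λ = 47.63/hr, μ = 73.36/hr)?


W ~ Exponential(μ−λ) for M/M/1.
μ − λ = 73.36 − 47.63 = 25.7300
P(W > t) = e^{−(μ−λ)t} = e^{−0.7951} = 0.451555

Final: 0.451555


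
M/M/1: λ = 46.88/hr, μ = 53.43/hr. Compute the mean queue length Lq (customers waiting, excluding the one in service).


ρ = 46.88/53.43 = 0.8774
Lq = ρ²/(1−ρ) = 0.7698/0.1226 = 6.2798

Final: 6.2798


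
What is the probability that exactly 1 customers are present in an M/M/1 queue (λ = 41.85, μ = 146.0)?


ρ = 41.85/146.0 = 0.2866
P_n = (1−ρ)·ρ^n = (1 − 0.2866)·0.2866^1 = 0.7134·0.286644 = 0.204479

Final: 0.204479


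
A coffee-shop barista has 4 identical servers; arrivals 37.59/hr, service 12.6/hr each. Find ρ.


ρ = λ/(cμ) = 37.59/(4·12.6) = 37.59/50.40 = 0.7458

Final: 0.7458


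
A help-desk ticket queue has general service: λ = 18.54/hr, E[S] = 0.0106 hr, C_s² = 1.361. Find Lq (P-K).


ρ = λ·E[S] = 18.54·0.0106 = 0.1965
Lq = ρ²(1+C_s²)/(2(1−ρ)) = 0.03862·(1+1.361)/(2·0.8035)
= 0.03862·2.3610/1.6070 = 0.05674

Final: 0.05674


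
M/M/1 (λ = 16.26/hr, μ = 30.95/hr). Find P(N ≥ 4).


ρ = 16.26/30.95 = 0.5254
P(N ≥ n) = ρ^n = 0.5254^4 = 0.076180

Final: 0.076180


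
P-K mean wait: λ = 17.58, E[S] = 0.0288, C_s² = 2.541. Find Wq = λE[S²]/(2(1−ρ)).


ρ = λ·E[S] = 17.58·0.0288 = 0.5063
E[S²] = E[S]²(1+C_s²) = 0.0288²·(1+2.541) = 0.002937
Wq = λ·E[S²]/(2(1−ρ)) = 17.58·0.002937/(2·0.4937) = 0.05229 hr

Final: 0.05229 hr


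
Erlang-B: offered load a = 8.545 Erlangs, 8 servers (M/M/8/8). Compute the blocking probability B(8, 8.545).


B(c,a) = (a^c/c!) / Σ_{k=0}^{c} a^k/k!
a^8/8! = 704.978728
Σ terms (k=0..8): 1.00000 + 8.54500 + 36.50851 + 103.98841 + 222.14525 + 379.64623 + 540.67950 + 660.01519 + 704.97873 = 2657.506826
B = 704.978728/2657.506826 = 0.265278

Final: 0.265278


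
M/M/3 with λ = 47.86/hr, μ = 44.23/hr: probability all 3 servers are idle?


a = λ/μ = 47.86/44.23 = 1.0821; ρ = a/c = 0.3607
Σ_{k=0}^{2} a^k/k! (terms k=0..2) = 1.00000 + 1.08207 + 0.58544 = 2.66751
Tail: a^3/(3!(1−ρ)) = 1.26697/(6·0.6393) = 0.33030
P₀ = 1/(2.66751 + 0.33030) = 1/2.99781 = 0.333577

Final: 0.333577


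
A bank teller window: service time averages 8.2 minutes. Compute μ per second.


μ = 1/(service time) in consistent units.
1 second = 0.0166667 min, so μ = 0.0166667/8.2 = 0.002033 per second

Final: 0.002033 /sec


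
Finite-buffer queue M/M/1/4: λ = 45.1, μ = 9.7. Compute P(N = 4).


ρ = λ/μ = 45.1/9.7 = 4.6495
P_K = (1−ρ)ρ^K/(1−ρ^(K+1)) = (-3.6495·467.325232)/(1 − 2172.821440)
= -1705.496208/-2171.821440 = 0.785284

Final: 0.785284


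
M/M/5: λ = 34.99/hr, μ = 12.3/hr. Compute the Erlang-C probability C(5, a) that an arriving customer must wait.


a = λ/μ = 2.8447; ρ = a/5 = 0.5689
P₀ = 0.055378 (from M/M/c formula)
C(c,a) = [a^c/(c!(1−ρ))]·P₀ = [186.29198/(120·0.4311)]·0.055378
= 3.60146·0.055378 = 0.199441

Final: 0.199441


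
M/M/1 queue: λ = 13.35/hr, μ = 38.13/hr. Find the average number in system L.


ρ = λ/μ = 13.35/38.13 = 0.3501
L = ρ/(1−ρ) = 0.3501/(1 − 0.3501) = 0.3501/0.6499 = 0.5387

Final: 0.5387


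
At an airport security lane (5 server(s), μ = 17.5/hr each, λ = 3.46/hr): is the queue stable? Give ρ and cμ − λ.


Total capacity cμ = 5·17.5 = 87.50/hr
ρ = λ/(cμ) = 3.46/87.50 = 0.03954
Stable ⇔ ρ < 1: YES
Spare capacity = cμ − λ = 87.50 − 3.46 = 84.04/hr

Final: ρ = 0.03954; stable; margin = 84.04/hr


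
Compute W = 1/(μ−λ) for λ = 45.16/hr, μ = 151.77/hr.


W = 1/(μ−λ) = 1/(151.77 − 45.16) = 1/106.61 = 0.009380 hr

Final: 0.009380 hr


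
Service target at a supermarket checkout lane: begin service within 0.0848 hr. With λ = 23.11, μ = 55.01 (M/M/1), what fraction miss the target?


ρ = 23.11/55.01 = 0.4201
P(Wq > t) = ρ·e^{−(μ−λ)t} = 0.4201·e^{−2.7051}
= 0.4201·0.066862 = 0.028089

Final: 0.028089


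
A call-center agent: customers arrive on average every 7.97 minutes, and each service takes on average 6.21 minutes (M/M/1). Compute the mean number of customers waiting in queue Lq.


λ = 60/7.97 = 7.5282 /hr
μ = 60/6.21 = 9.6618 /hr
ρ = λ/μ = 7.5282/9.6618 = 0.7792
Lq = ρ²/(1−ρ) = 0.6071/0.2208 = 2.7492

Final: 2.7492


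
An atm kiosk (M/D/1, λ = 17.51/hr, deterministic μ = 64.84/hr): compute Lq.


ρ = 17.51/64.84 = 0.2700
M/D/1: Lq = ρ²/(2(1−ρ)) = 0.07293/(2·0.7300) = 0.04995

Final: 0.04995


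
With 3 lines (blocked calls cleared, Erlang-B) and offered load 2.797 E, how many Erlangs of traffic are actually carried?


B(3,2.797) = 0.321158 (Erlang-B)
Carried load = a(1 − B) = 2.797·(1 − 0.321158) = 2.797·0.678842 = 1.8987 E

Final: 1.8987 Erlangs


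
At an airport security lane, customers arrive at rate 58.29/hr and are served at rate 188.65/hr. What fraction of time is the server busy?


ρ = λ/μ = 58.29/188.65 = 0.3090

Final: 0.3090


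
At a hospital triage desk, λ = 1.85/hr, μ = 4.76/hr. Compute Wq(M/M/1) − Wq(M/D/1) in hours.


ρ = 1.85/4.76 = 0.3887
Wq(M/M/1) = ρ/(μ−λ) = 0.3887/2.91 = 0.13356 hr
Wq(M/D/1) = ρ/(2(μ−λ)) = 0.06678 hr
Savings = 0.13356 − 0.06678 = 0.06678 hr

Final: 0.06678 hr


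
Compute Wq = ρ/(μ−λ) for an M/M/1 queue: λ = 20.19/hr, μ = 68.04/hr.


ρ = 20.19/68.04 = 0.2967
Wq = ρ/(μ−λ) = 0.2967/(68.04 − 20.19) = 0.2967/47.85 = 0.006201 hr

Final: 0.006201 hr


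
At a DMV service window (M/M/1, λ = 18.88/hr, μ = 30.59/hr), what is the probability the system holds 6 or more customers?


ρ = 18.88/30.59 = 0.6172
P(N ≥ n) = ρ^n = 0.6172^6 = 0.055276

Final: 0.055276


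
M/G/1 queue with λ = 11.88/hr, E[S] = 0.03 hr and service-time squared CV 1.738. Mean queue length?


ρ = λ·E[S] = 11.88·0.03 = 0.3564
Lq = ρ²(1+C_s²)/(2(1−ρ)) = 0.1270·(1+1.738)/(2·0.6436)
= 0.1270·2.7380/1.2872 = 0.27019

Final: 0.27019


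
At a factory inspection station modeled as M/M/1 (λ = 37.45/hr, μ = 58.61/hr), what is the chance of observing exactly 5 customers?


ρ = 37.45/58.61 = 0.6390
P_n = (1−ρ)·ρ^n = (1 − 0.6390)·0.6390^5 = 0.3610·0.106512 = 0.038454

Final: 0.038454


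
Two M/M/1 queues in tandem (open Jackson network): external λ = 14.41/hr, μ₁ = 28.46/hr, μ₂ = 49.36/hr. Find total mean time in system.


Each node sees arrival rate λ = 14.41/hr (tandem ⇒ throughput preserved).
W₁ = 1/(μ₁−λ) = 1/(28.46−14.41) = 0.07117 hr
W₂ = 1/(μ₂−λ) = 1/(49.36−14.41) = 0.02861 hr
W_total = W₁ + W₂ = 0.07117 + 0.02861 = 0.09979 hr

Final: 0.09979 hr


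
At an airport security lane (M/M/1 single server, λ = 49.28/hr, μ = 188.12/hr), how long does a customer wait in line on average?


ρ = 49.28/188.12 = 0.2620
Wq = ρ/(μ−λ) = 0.2620/(188.12 − 49.28) = 0.2620/138.84 = 0.001887 hr

Final: 0.001887 hr


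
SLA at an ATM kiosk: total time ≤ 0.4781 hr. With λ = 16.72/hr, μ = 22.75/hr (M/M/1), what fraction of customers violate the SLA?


W ~ Exponential(μ−λ) for M/M/1.
μ − λ = 22.75 − 16.72 = 6.0300
P(W > t) = e^{−(μ−λ)t} = e^{−2.8829} = 0.055970

Final: 0.055970


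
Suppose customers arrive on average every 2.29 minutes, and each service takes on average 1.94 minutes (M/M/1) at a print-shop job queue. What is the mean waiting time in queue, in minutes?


λ = 60/2.29 = 26.2009 /hr
μ = 60/1.94 = 30.9278 /hr
ρ = λ/μ = 26.2009/30.9278 = 0.8472
Wq = ρ/(μ−λ) = 0.8472/(30.9278−26.2009) = 0.17922 hr
In minutes: 0.17922·60 = 10.753 min

Final: 10.753 min


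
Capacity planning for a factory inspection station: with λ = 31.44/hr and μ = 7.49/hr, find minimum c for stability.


Stability requires cμ > λ ⇔ c > λ/μ.
λ/μ = 31.44/7.49 = 4.1976
Minimum integer c = ⌊4.1976⌋ + 1 = 5
Check: 5·7.49 = 37.45 > 31.44, while 4·7.49 = 29.96 ≤ 31.44

Final: 5 servers


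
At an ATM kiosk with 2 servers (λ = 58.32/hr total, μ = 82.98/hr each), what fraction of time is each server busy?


ρ = λ/(cμ) = 58.32/(2·82.98) = 58.32/165.96 = 0.3514

Final: 0.3514


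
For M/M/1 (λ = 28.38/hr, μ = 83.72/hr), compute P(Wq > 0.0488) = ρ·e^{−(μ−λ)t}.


ρ = 28.38/83.72 = 0.3390
P(Wq > t) = ρ·e^{−(μ−λ)t} = 0.3390·e^{−2.7006}
= 0.3390·0.067166 = 0.022768

Final: 0.022768


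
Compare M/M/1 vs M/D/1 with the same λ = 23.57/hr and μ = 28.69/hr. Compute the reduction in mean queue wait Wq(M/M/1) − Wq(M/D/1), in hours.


ρ = 23.57/28.69 = 0.8215
Wq(M/M/1) = ρ/(μ−λ) = 0.8215/5.12 = 0.16046 hr
Wq(M/D/1) = ρ/(2(μ−λ)) = 0.08023 hr
Savings = 0.16046 − 0.08023 = 0.08023 hr

Final: 0.08023 hr


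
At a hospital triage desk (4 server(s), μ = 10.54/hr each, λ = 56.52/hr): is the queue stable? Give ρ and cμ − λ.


Total capacity cμ = 4·10.54 = 42.16/hr
ρ = λ/(cμ) = 56.52/42.16 = 1.3406
Stable ⇔ ρ < 1: NO
Spare capacity = cμ − λ = 42.16 − 56.52 = -14.36/hr

Final: ρ = 1.3406; unstable; margin = -14.36/hr


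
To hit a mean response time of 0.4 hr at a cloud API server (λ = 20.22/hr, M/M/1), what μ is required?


W = 1/(μ−λ) ⇒ μ − λ = 1/W = 1/0.4 = 2.5000
μ = λ + 1/W = 20.22 + 2.5000 = 22.7200 per hr

Final: 22.7200 /hr


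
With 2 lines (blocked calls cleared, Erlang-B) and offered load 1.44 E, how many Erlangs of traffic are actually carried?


B(2,1.44) = 0.298205 (Erlang-B)
Carried load = a(1 − B) = 1.44·(1 − 0.298205) = 1.44·0.701795 = 1.0106 E

Final: 1.0106 Erlangs


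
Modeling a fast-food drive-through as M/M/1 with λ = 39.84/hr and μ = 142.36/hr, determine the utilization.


ρ = λ/μ = 39.84/142.36 = 0.2799

Final: 0.2799


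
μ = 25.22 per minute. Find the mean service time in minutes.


Mean service time = 1/μ = 1/25.22 minute = 0.03965 minute
In minutes: 0.03965 × 1 = 0.03965 min

Final: 0.03965 min


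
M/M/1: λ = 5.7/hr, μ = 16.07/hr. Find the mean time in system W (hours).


W = 1/(μ−λ) = 1/(16.07 − 5.7) = 1/10.37 = 0.09643 hr

Final: 0.09643 hr


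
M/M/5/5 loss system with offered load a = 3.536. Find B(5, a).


B(c,a) = (a^c/c!) / Σ_{k=0}^{c} a^k/k!
a^5/5! = 4.606595
Σ terms (k=0..5): 1.00000 + 3.53600 + 6.25165 + 7.36861 + 6.51385 + 4.60660 = 29.276703
B = 4.606595/29.276703 = 0.157347

Final: 0.157347


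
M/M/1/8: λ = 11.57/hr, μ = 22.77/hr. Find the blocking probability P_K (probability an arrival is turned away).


ρ = λ/μ = 11.57/22.77 = 0.5081
P_K = (1−ρ)ρ^K/(1−ρ^(K+1)) = (0.4919·0.004444)/(1 − 0.002258)
= 0.002186/0.997742 = 0.002191

Final: 0.002191


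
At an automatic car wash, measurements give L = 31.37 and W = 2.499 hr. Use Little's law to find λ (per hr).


λ = L/W = 31.37/2.499 = 12.5530 /hr

Final: 12.5530 /hr


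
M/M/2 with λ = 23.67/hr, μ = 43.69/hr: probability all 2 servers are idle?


a = λ/μ = 23.67/43.69 = 0.5418; ρ = a/c = 0.2709
Σ_{k=0}^{1} a^k/k! (terms k=0..1) = 1.00000 + 0.54177 = 1.54177
Tail: a^2/(2!(1−ρ)) = 0.29352/(2·0.7291) = 0.20128
P₀ = 1/(1.54177 + 0.20128) = 1/1.74305 = 0.573706

Final: 0.573706


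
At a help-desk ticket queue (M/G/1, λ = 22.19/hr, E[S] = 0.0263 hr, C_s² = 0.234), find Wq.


ρ = λ·E[S] = 22.19·0.0263 = 0.5836
E[S²] = E[S]²(1+C_s²) = 0.0263²·(1+0.234) = 0.0008535
Wq = λ·E[S²]/(2(1−ρ)) = 22.19·0.0008535/(2·0.4164) = 0.02274 hr

Final: 0.02274 hr


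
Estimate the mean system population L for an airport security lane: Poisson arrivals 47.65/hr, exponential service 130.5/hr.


ρ = λ/μ = 47.65/130.5 = 0.3651
L = ρ/(1−ρ) = 0.3651/(1 − 0.3651) = 0.3651/0.6349 = 0.5751

Final: 0.5751


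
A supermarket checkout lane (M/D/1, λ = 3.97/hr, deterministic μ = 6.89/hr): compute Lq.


ρ = 3.97/6.89 = 0.5762
M/D/1: Lq = ρ²/(2(1−ρ)) = 0.3320/(2·0.4238) = 0.39170

Final: 0.39170


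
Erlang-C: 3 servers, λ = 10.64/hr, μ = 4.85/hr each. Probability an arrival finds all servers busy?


a = λ/μ = 2.1938; ρ = a/3 = 0.7313
P₀ = 0.082314 (from M/M/c formula)
C(c,a) = [a^c/(c!(1−ρ))]·P₀ = [10.55844/(6·0.2687)]·0.082314
= 6.54839·0.082314 = 0.539024

Final: 0.539024


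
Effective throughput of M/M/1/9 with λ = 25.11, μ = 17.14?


ρ = 1.4650; P_K = (1−ρ)ρ^9/(1−ρ^10) = 0.324530
λ_eff = λ(1 − P_K) = 25.11·(1 − 0.324530) = 25.11·0.675470 = 16.9610 /hr

Final: 16.9610 /hr


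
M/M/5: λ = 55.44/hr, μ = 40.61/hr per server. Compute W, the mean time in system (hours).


a = 1.3652; ρ = 0.2730; P₀ = 0.255091
Lq = P₀·a^c·ρ/(c!(1−ρ)²) = 0.005208
Wq = Lq/λ = 0.005208/55.44 = 0.00009394 hr
W = Wq + 1/μ = 0.00009394 + 0.02462 = 0.02472 hr

Final: 0.02472 hr


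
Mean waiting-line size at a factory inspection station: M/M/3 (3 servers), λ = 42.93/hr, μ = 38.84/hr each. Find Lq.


a = λ/μ = 1.1053; ρ = a/3 = 0.3684
P₀ = 0.325468
Lq = P₀·a^c·ρ / (c!·(1−ρ)²) = 0.325468·1.35035·0.3684/(6·0.39887)
= 0.06766

Final: 0.06766


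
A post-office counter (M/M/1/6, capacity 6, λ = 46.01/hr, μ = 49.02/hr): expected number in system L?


ρ = 46.01/49.02 = 0.9386
L = ρ[1 − (K+1)ρ^K + Kρ^(K+1)] / [(1−ρ)(1−ρ^(K+1))]
Numerator: 0.9386·(1 − 7·0.683713 + 6·0.641730) = 0.060439
Denominator: (0.06140)·(0.358270) = 0.021999
L = 0.060439/0.021999 = 2.7474

Final: 2.7474


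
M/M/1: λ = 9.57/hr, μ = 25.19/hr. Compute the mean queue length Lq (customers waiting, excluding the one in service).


ρ = 9.57/25.19 = 0.3799
Lq = ρ²/(1−ρ) = 0.1443/0.6201 = 0.2328

Final: 0.2328


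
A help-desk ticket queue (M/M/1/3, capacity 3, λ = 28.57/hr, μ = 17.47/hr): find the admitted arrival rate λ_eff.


ρ = 1.6354; P_K = (1−ρ)ρ^3/(1−ρ^4) = 0.451666
λ_eff = λ(1 − P_K) = 28.57·(1 − 0.451666) = 28.57·0.548334 = 15.6659 /hr

Final: 15.6659 /hr


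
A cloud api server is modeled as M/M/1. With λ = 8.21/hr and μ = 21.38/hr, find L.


ρ = λ/μ = 8.21/21.38 = 0.3840
L = ρ/(1−ρ) = 0.3840/(1 − 0.3840) = 0.3840/0.6160 = 0.6234

Final: 0.6234


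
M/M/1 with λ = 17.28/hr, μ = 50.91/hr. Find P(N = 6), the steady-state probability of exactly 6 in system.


ρ = 17.28/50.91 = 0.3394
P_n = (1−ρ)·ρ^n = (1 − 0.3394)·0.3394^6 = 0.6606·0.001529 = 0.001010

Final: 0.001010


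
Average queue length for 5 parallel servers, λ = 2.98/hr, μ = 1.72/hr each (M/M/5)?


a = λ/μ = 1.7326; ρ = a/5 = 0.3465
P₀ = 0.176220
Lq = P₀·a^c·ρ / (c!·(1−ρ)²) = 0.176220·15.61130·0.3465/(120·0.42705)
= 0.01860

Final: 0.01860


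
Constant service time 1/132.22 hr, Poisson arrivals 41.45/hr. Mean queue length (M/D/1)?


ρ = 41.45/132.22 = 0.3135
M/D/1: Lq = ρ²/(2(1−ρ)) = 0.09828/(2·0.6865) = 0.07158

Final: 0.07158


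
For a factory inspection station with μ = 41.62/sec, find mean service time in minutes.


Mean service time = 1/μ = 1/41.62 second = 0.02403 second
In minutes: 0.02403 × 0.0166667 = 0.0004004 min

Final: 0.0004004 min


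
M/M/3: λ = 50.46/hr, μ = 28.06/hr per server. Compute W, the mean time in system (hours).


a = 1.7983; ρ = 0.5994; P₀ = 0.146309
Lq = P₀·a^c·ρ/(c!(1−ρ)²) = 0.52976
Wq = Lq/λ = 0.52976/50.46 = 0.01050 hr
W = Wq + 1/μ = 0.01050 + 0.03564 = 0.04614 hr

Final: 0.04614 hr


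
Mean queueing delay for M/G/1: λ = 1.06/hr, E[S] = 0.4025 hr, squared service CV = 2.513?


ρ = λ·E[S] = 1.06·0.4025 = 0.4267
E[S²] = E[S]²(1+C_s²) = 0.4025²·(1+2.513) = 0.569128
Wq = λ·E[S²]/(2(1−ρ)) = 1.06·0.569128/(2·0.5734) = 0.52610 hr

Final: 0.52610 hr


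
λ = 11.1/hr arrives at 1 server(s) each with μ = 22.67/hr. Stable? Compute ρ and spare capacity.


Total capacity cμ = 1·22.67 = 22.67/hr
ρ = λ/(cμ) = 11.1/22.67 = 0.4896
Stable ⇔ ρ < 1: YES
Spare capacity = cμ − λ = 22.67 − 11.1 = 11.57/hr

Final: ρ = 0.4896; stable; margin = 11.57/hr


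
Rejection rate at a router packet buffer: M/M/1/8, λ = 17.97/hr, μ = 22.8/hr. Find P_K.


ρ = λ/μ = 17.97/22.8 = 0.7882
P_K = (1−ρ)ρ^K/(1−ρ^(K+1)) = (0.2118·0.148904)/(1 − 0.117360)
= 0.031544/0.882640 = 0.035738

Final: 0.035738


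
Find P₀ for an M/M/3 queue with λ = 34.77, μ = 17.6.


a = λ/μ = 34.77/17.6 = 1.9756; ρ = a/c = 0.6585
Σ_{k=0}^{2} a^k/k! (terms k=0..2) = 1.00000 + 1.97557 + 1.95143 = 4.92700
Tail: a^3/(3!(1−ρ)) = 7.71039/(6·0.3415) = 3.76325
P₀ = 1/(4.92700 + 3.76325) = 1/8.69025 = 0.115071

Final: 0.115071


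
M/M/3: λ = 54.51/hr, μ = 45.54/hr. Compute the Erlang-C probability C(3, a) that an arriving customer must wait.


a = λ/μ = 1.1970; ρ = a/3 = 0.3990
P₀ = 0.295080 (from M/M/c formula)
C(c,a) = [a^c/(c!(1−ρ))]·P₀ = [1.71494/(6·0.6010)]·0.295080
= 0.47557·0.295080 = 0.140332

Final: 0.140332


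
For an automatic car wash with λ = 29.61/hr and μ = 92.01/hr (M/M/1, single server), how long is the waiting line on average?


ρ = 29.61/92.01 = 0.3218
Lq = ρ²/(1−ρ) = 0.1036/0.6782 = 0.1527

Final: 0.1527


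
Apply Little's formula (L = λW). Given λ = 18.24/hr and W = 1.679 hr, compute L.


L = λW = 18.24·1.679 = 30.6250

Final: 30.6250


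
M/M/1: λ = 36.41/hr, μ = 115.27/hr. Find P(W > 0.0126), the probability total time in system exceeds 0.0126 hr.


W ~ Exponential(μ−λ) for M/M/1.
μ − λ = 115.27 − 36.41 = 78.8600
P(W > t) = e^{−(μ−λ)t} = e^{−0.9936} = 0.370228

Final: 0.370228


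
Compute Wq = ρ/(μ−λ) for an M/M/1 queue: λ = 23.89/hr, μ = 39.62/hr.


ρ = 23.89/39.62 = 0.6030
Wq = ρ/(μ−λ) = 0.6030/(39.62 − 23.89) = 0.6030/15.73 = 0.03833 hr

Final: 0.03833 hr


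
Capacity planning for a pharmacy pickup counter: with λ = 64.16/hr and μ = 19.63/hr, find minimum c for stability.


Stability requires cμ > λ ⇔ c > λ/μ.
λ/μ = 64.16/19.63 = 3.2685
Minimum integer c = ⌊3.2685⌋ + 1 = 4
Check: 4·19.63 = 78.52 > 64.16, while 3·19.63 = 58.89 ≤ 64.16

Final: 4 servers


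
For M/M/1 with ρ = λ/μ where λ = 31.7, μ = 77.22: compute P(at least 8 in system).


ρ = 31.7/77.22 = 0.4105
P(N ≥ n) = ρ^n = 0.4105^8 = 0.0008066

Final: 0.0008066


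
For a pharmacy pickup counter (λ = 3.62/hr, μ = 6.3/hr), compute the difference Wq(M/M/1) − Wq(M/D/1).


ρ = 3.62/6.3 = 0.5746
Wq(M/M/1) = ρ/(μ−λ) = 0.5746/2.68 = 0.21440 hr
Wq(M/D/1) = ρ/(2(μ−λ)) = 0.10720 hr
Savings = 0.21440 − 0.10720 = 0.10720 hr

Final: 0.10720 hr


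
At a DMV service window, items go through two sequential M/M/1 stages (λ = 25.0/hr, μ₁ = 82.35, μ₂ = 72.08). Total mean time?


Each node sees arrival rate λ = 25.0/hr (tandem ⇒ throughput preserved).
W₁ = 1/(μ₁−λ) = 1/(82.35−25.0) = 0.01744 hr
W₂ = 1/(μ₂−λ) = 1/(72.08−25.0) = 0.02124 hr
W_total = W₁ + W₂ = 0.01744 + 0.02124 = 0.03868 hr

Final: 0.03868 hr


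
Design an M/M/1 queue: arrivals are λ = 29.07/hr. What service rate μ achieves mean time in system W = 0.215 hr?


W = 1/(μ−λ) ⇒ μ − λ = 1/W = 1/0.215 = 4.6512
μ = λ + 1/W = 29.07 + 4.6512 = 33.7212 per hr

Final: 33.7212 /hr


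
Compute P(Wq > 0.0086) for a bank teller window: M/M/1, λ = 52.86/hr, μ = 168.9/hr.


ρ = 52.86/168.9 = 0.3130
P(Wq > t) = ρ·e^{−(μ−λ)t} = 0.3130·e^{−0.9979}
= 0.3130·0.368637 = 0.115371

Final: 0.115371


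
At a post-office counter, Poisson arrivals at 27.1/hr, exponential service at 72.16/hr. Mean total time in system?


W = 1/(μ−λ) = 1/(72.16 − 27.1) = 1/45.06 = 0.02219 hr

Final: 0.02219 hr


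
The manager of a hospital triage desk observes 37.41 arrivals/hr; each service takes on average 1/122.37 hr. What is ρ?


ρ = λ/μ = 37.41/122.37 = 0.3057

Final: 0.3057


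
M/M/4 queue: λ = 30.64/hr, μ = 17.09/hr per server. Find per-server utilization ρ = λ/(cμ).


ρ = λ/(cμ) = 30.64/(4·17.09) = 30.64/68.36 = 0.4482

Final: 0.4482


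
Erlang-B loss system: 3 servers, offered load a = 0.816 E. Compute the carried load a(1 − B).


B(3,0.816) = 0.040436 (Erlang-B)
Carried load = a(1 − B) = 0.816·(1 − 0.040436) = 0.816·0.959564 = 0.7830 E

Final: 0.7830 Erlangs


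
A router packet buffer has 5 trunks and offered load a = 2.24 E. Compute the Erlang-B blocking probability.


B(c,a) = (a^c/c!) / Σ_{k=0}^{c} a^k/k!
a^5/5! = 0.469958
Σ terms (k=0..5): 1.00000 + 2.24000 + 2.50880 + 1.87324 + 1.04901 + 0.46996 = 9.141008
B = 0.469958/9.141008 = 0.051412

Final: 0.051412


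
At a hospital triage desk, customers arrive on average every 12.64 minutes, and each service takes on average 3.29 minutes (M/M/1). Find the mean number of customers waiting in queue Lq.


λ = 60/12.64 = 4.7468 /hr
μ = 60/3.29 = 18.2371 /hr
ρ = λ/μ = 4.7468/18.2371 = 0.2603
Lq = ρ²/(1−ρ) = 0.06775/0.7397 = 0.09159

Final: 0.09159


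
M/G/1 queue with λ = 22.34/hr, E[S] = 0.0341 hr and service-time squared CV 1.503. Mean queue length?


ρ = λ·E[S] = 22.34·0.0341 = 0.7618
Lq = ρ²(1+C_s²)/(2(1−ρ)) = 0.5803·(1+1.503)/(2·0.2382)
= 0.5803·2.5030/0.4764 = 3.04897

Final: 3.04897


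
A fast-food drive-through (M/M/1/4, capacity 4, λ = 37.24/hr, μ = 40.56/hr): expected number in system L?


ρ = 37.24/40.56 = 0.9181
L = ρ[1 − (K+1)ρ^K + Kρ^(K+1)] / [(1−ρ)(1−ρ^(K+1))]
Numerator: 0.9181·(1 − 5·0.710636 + 4·0.652467) = 0.052051
Denominator: (0.08185)·(0.347533) = 0.028447
L = 0.052051/0.028447 = 1.8297

Final: 1.8297


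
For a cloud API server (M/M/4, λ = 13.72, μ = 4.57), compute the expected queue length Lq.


a = λ/μ = 3.0022; ρ = a/4 = 0.7505
P₀ = 0.037611
Lq = P₀·a^c·ρ / (c!·(1−ρ)²) = 0.037611·81.23658·0.7505/(24·0.06223)
= 1.53554

Final: 1.53554


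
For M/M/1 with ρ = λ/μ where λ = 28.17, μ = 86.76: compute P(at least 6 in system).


ρ = 28.17/86.76 = 0.3247
P(N ≥ n) = ρ^n = 0.3247^6 = 0.001172

Final: 0.001172


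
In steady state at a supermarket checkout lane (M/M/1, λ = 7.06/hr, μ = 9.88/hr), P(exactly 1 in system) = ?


ρ = 7.06/9.88 = 0.7146
P_n = (1−ρ)·ρ^n = (1 − 0.7146)·0.7146^1 = 0.2854·0.714575 = 0.203958

Final: 0.203958


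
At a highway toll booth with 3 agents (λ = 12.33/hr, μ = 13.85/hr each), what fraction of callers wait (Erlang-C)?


a = λ/μ = 0.8903; ρ = a/3 = 0.2968
P₀ = 0.407540 (from M/M/c formula)
C(c,a) = [a^c/(c!(1−ρ))]·P₀ = [0.70557/(6·0.7032)]·0.407540
= 0.16722·0.407540 = 0.068148

Final: 0.068148


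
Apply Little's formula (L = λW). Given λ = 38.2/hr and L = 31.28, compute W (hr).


W = L/λ = 31.28/38.2 = 0.8188 hr

Final: 0.8188 hr


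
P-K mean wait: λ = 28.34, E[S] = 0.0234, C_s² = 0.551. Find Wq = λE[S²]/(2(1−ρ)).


ρ = λ·E[S] = 28.34·0.0234 = 0.6632
E[S²] = E[S]²(1+C_s²) = 0.0234²·(1+0.551) = 0.0008493
Wq = λ·E[S²]/(2(1−ρ)) = 28.34·0.0008493/(2·0.3368) = 0.03573 hr

Final: 0.03573 hr


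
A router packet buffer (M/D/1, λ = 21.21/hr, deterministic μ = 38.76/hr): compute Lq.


ρ = 21.21/38.76 = 0.5472
M/D/1: Lq = ρ²/(2(1−ρ)) = 0.2994/(2·0.4528) = 0.33067

Final: 0.33067


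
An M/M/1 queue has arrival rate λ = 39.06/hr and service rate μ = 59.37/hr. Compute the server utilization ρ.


ρ = λ/μ = 39.06/59.37 = 0.6579

Final: 0.6579


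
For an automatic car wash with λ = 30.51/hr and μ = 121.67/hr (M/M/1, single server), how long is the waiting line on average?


ρ = 30.51/121.67 = 0.2508
Lq = ρ²/(1−ρ) = 0.06288/0.7492 = 0.08393

Final: 0.08393


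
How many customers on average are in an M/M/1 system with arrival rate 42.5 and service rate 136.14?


ρ = λ/μ = 42.5/136.14 = 0.3122
L = ρ/(1−ρ) = 0.3122/(1 − 0.3122) = 0.3122/0.6878 = 0.4539

Final: 0.4539


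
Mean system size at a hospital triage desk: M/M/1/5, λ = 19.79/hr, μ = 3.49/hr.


ρ = 19.79/3.49 = 5.6705
L = ρ[1 − (K+1)ρ^K + Kρ^(K+1)] / [(1−ρ)(1−ρ^(K+1))]
Numerator: 5.6705·(1 − 6·5862.756222 + 5·33244.683561) = 743105.316505
Denominator: (-4.6705)·(-33243.683561) = 155264.195429
L = 743105.316505/155264.195429 = 4.7861

Final: 4.7861


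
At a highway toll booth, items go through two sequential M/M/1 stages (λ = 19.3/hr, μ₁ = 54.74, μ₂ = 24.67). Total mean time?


Each node sees arrival rate λ = 19.3/hr (tandem ⇒ throughput preserved).
W₁ = 1/(μ₁−λ) = 1/(54.74−19.3) = 0.02822 hr
W₂ = 1/(μ₂−λ) = 1/(24.67−19.3) = 0.18622 hr
W_total = W₁ + W₂ = 0.02822 + 0.18622 = 0.21444 hr

Final: 0.21444 hr


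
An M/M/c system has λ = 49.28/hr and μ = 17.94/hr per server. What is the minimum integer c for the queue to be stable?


Stability requires cμ > λ ⇔ c > λ/μ.
λ/μ = 49.28/17.94 = 2.7469
Minimum integer c = ⌊2.7469⌋ + 1 = 3
Check: 3·17.94 = 53.82 > 49.28, while 2·17.94 = 35.88 ≤ 49.28

Final: 3 servers


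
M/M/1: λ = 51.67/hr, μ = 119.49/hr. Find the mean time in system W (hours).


W = 1/(μ−λ) = 1/(119.49 − 51.67) = 1/67.82 = 0.01474 hr

Final: 0.01474 hr


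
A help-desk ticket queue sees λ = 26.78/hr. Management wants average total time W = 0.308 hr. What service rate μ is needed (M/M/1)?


W = 1/(μ−λ) ⇒ μ − λ = 1/W = 1/0.308 = 3.2468
μ = λ + 1/W = 26.78 + 3.2468 = 30.0268 per hr

Final: 30.0268 /hr


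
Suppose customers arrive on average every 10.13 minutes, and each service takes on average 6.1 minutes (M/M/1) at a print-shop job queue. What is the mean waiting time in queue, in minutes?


λ = 60/10.13 = 5.9230 /hr
μ = 60/6.1 = 9.8361 /hr
ρ = λ/μ = 5.9230/9.8361 = 0.6022
Wq = ρ/(μ−λ) = 0.6022/(9.8361−5.9230) = 0.15389 hr
In minutes: 0.15389·60 = 9.233 min

Final: 9.233 min


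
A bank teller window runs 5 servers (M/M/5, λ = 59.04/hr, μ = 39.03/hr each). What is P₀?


a = λ/μ = 59.04/39.03 = 1.5127; ρ = a/c = 0.3025
Σ_{k=0}^{4} a^k/k! (terms k=0..4) = 1.00000 + 1.51268 + 1.14410 + 0.57689 + 0.21816 = 4.45184
Tail: a^5/(5!(1−ρ)) = 7.92025/(120·0.6975) = 0.09463
P₀ = 1/(4.45184 + 0.09463) = 1/4.54647 = 0.219951

Final: 0.219951


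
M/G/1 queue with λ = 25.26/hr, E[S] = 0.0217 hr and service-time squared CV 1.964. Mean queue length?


ρ = λ·E[S] = 25.26·0.0217 = 0.5481
Lq = ρ²(1+C_s²)/(2(1−ρ)) = 0.3005·(1+1.964)/(2·0.4519)
= 0.3005·2.9640/0.9037 = 0.98544

Final: 0.98544


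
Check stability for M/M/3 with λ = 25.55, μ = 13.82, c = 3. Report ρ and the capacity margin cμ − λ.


Total capacity cμ = 3·13.82 = 41.46/hr
ρ = λ/(cμ) = 25.55/41.46 = 0.6163
Stable ⇔ ρ < 1: YES
Spare capacity = cμ − λ = 41.46 − 25.55 = 15.91/hr

Final: ρ = 0.6163; stable; margin = 15.91/hr


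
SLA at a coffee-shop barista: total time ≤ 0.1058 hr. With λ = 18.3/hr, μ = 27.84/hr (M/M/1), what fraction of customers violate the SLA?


W ~ Exponential(μ−λ) for M/M/1.
μ − λ = 27.84 − 18.3 = 9.5400
P(W > t) = e^{−(μ−λ)t} = e^{−1.0093} = 0.364462

Final: 0.364462


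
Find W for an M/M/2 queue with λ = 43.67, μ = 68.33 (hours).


a = 0.6391; ρ = 0.3196; P₀ = 0.515666
Lq = P₀·a^c·ρ/(c!(1−ρ)²) = 0.07268
Wq = Lq/λ = 0.07268/43.67 = 0.001664 hr
W = Wq + 1/μ = 0.001664 + 0.01463 = 0.01630 hr

Final: 0.01630 hr


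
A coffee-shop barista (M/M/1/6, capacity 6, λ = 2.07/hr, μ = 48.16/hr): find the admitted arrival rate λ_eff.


ρ = 0.04298; P_K = (1−ρ)ρ^6/(1−ρ^7) = 0.000000006034
λ_eff = λ(1 − P_K) = 2.07·(1 − 0.000000006034) = 2.07·1.000000 = 2.0700 /hr

Final: 2.0700 /hr


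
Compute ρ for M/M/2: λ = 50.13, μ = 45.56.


ρ = λ/(cμ) = 50.13/(2·45.56) = 50.13/91.12 = 0.5502

Final: 0.5502


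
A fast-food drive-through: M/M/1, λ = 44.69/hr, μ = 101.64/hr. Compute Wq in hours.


ρ = 44.69/101.64 = 0.4397
Wq = ρ/(μ−λ) = 0.4397/(101.64 − 44.69) = 0.4397/56.95 = 0.007721 hr

Final: 0.007721 hr


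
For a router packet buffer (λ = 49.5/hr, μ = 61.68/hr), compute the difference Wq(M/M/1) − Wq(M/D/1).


ρ = 49.5/61.68 = 0.8025
Wq(M/M/1) = ρ/(μ−λ) = 0.8025/12.18 = 0.06589 hr
Wq(M/D/1) = ρ/(2(μ−λ)) = 0.03294 hr
Savings = 0.06589 − 0.03294 = 0.03294 hr

Final: 0.03294 hr


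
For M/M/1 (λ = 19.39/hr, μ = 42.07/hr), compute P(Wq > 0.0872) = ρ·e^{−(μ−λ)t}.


ρ = 19.39/42.07 = 0.4609
P(Wq > t) = ρ·e^{−(μ−λ)t} = 0.4609·e^{−1.9777}
= 0.4609·0.138388 = 0.063783

Final: 0.063783


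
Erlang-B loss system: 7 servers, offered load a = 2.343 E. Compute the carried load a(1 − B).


B(7,2.343) = 0.007408 (Erlang-B)
Carried load = a(1 − B) = 2.343·(1 − 0.007408) = 2.343·0.992592 = 2.3256 E

Final: 2.3256 Erlangs


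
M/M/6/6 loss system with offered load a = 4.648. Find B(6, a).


B(c,a) = (a^c/c!) / Σ_{k=0}^{c} a^k/k!
a^6/6! = 14.004391
Σ terms (k=0..6): 1.00000 + 4.64800 + 10.80195 + 16.73582 + 19.44703 + 18.07796 + 14.00439 = 84.715152
B = 14.004391/84.715152 = 0.165312

Final: 0.165312


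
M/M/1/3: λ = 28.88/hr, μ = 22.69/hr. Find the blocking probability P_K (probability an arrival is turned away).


ρ = λ/μ = 28.88/22.69 = 1.2728
P_K = (1−ρ)ρ^K/(1−ρ^(K+1)) = (-0.2728·2.061997)/(1 − 2.624525)
= -0.562528/-1.624525 = 0.346272

Final: 0.346272


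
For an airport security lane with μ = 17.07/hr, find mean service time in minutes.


Mean service time = 1/μ = 1/17.07 hour = 0.05858 hour
In minutes: 0.05858 × 60 = 3.5149 min

Final: 3.5149 min


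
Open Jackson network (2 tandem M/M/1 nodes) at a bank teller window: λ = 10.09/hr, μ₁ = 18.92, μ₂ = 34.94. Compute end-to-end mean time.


Each node sees arrival rate λ = 10.09/hr (tandem ⇒ throughput preserved).
W₁ = 1/(μ₁−λ) = 1/(18.92−10.09) = 0.11325 hr
W₂ = 1/(μ₂−λ) = 1/(34.94−10.09) = 0.04024 hr
W_total = W₁ + W₂ = 0.11325 + 0.04024 = 0.15349 hr

Final: 0.15349 hr


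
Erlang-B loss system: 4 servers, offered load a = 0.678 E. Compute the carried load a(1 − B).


B(4,0.678) = 0.004473 (Erlang-B)
Carried load = a(1 − B) = 0.678·(1 − 0.004473) = 0.678·0.995527 = 0.6750 E

Final: 0.6750 Erlangs


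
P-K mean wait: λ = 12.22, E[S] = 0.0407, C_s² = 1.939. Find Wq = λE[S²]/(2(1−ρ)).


ρ = λ·E[S] = 12.22·0.0407 = 0.4974
E[S²] = E[S]²(1+C_s²) = 0.0407²·(1+1.939) = 0.004868
Wq = λ·E[S²]/(2(1−ρ)) = 12.22·0.004868/(2·0.5026) = 0.05918 hr

Final: 0.05918 hr


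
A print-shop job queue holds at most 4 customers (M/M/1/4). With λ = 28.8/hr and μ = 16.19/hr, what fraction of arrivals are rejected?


ρ = λ/μ = 28.8/16.19 = 1.7789
P_K = (1−ρ)ρ^K/(1−ρ^(K+1)) = (-0.7789·10.013423)/(1 − 17.812636)
= -7.799213/-16.812636 = 0.463890

Final: 0.463890


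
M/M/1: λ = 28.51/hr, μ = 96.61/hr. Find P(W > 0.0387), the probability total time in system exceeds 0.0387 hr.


W ~ Exponential(μ−λ) for M/M/1.
μ − λ = 96.61 − 28.51 = 68.1000
P(W > t) = e^{−(μ−λ)t} = e^{−2.6355} = 0.071685

Final: 0.071685


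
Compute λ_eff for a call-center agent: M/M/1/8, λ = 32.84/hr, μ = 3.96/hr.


ρ = 8.2929; P_K = (1−ρ)ρ^8/(1−ρ^9) = 0.879415
λ_eff = λ(1 − P_K) = 32.84·(1 − 0.879415) = 32.84·0.120585 = 3.9600 /hr

Final: 3.9600 /hr


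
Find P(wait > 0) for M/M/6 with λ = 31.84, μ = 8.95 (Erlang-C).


a = λ/μ = 3.5575; ρ = a/6 = 0.5929
P₀ = 0.027226 (from M/M/c formula)
C(c,a) = [a^c/(c!(1−ρ))]·P₀ = [2027.21655/(720·0.4071)]·0.027226
= 6.91659·0.027226 = 0.188314

Final: 0.188314


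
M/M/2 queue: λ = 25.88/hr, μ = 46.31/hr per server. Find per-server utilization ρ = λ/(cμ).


ρ = λ/(cμ) = 25.88/(2·46.31) = 25.88/92.62 = 0.2794

Final: 0.2794


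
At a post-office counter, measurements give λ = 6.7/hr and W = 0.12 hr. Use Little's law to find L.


L = λW = 6.7·0.12 = 0.8040

Final: 0.8040


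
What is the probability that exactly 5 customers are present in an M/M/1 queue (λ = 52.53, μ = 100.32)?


ρ = 52.53/100.32 = 0.5236
P_n = (1−ρ)·ρ^n = (1 − 0.5236)·0.5236^5 = 0.4764·0.039364 = 0.018752

Final: 0.018752


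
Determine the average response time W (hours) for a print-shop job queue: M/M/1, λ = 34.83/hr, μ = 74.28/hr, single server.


W = 1/(μ−λ) = 1/(74.28 − 34.83) = 1/39.45 = 0.02535 hr

Final: 0.02535 hr


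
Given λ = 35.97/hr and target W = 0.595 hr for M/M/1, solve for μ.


W = 1/(μ−λ) ⇒ μ − λ = 1/W = 1/0.595 = 1.6807
μ = λ + 1/W = 35.97 + 1.6807 = 37.6507 per hr

Final: 37.6507 /hr


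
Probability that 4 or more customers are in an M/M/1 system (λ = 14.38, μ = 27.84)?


ρ = 14.38/27.84 = 0.5165
P(N ≥ n) = ρ^n = 0.5165^4 = 0.071180

Final: 0.071180


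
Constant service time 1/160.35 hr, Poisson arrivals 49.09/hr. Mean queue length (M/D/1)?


ρ = 49.09/160.35 = 0.3061
M/D/1: Lq = ρ²/(2(1−ρ)) = 0.09372/(2·0.6939) = 0.06754

Final: 0.06754


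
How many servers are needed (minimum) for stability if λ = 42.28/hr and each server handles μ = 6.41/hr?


Stability requires cμ > λ ⇔ c > λ/μ.
λ/μ = 42.28/6.41 = 6.5959
Minimum integer c = ⌊6.5959⌋ + 1 = 7
Check: 7·6.41 = 44.87 > 42.28, while 6·6.41 = 38.46 ≤ 42.28

Final: 7 servers


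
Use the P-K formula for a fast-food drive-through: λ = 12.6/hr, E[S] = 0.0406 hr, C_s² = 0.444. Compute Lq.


ρ = λ·E[S] = 12.6·0.0406 = 0.5116
Lq = ρ²(1+C_s²)/(2(1−ρ)) = 0.2617·(1+0.444)/(2·0.4884)
= 0.2617·1.4440/0.9769 = 0.38683

Final: 0.38683


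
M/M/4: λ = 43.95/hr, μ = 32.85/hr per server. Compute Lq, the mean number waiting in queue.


a = λ/μ = 1.3379; ρ = a/4 = 0.3345
P₀ = 0.260918
Lq = P₀·a^c·ρ / (c!·(1−ρ)²) = 0.260918·3.20401·0.3345/(24·0.44292)
= 0.02630

Final: 0.02630


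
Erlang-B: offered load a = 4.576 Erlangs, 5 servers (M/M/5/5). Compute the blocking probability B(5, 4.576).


B(c,a) = (a^c/c!) / Σ_{k=0}^{c} a^k/k!
a^5/5! = 16.720484
Σ terms (k=0..5): 1.00000 + 4.57600 + 10.46989 + 15.97007 + 18.26976 + 16.72048 = 67.006200
B = 16.720484/67.006200 = 0.249536

Final: 0.249536


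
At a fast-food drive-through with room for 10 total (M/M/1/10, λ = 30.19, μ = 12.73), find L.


ρ = 30.19/12.73 = 2.3716
L = ρ[1 − (K+1)ρ^K + Kρ^(K+1)] / [(1−ρ)(1−ρ^(K+1))]
Numerator: 2.3716·(1 − 11·5627.909352 + 10·13346.942917) = 169717.190889
Denominator: (-1.3716)·(-13345.942917) = 18304.804661
L = 169717.190889/18304.804661 = 9.2717

Final: 9.2717


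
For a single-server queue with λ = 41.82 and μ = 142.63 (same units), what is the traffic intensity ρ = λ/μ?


ρ = λ/μ = 41.82/142.63 = 0.2932

Final: 0.2932


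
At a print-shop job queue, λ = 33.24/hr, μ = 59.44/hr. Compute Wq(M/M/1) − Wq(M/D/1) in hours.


ρ = 33.24/59.44 = 0.5592
Wq(M/M/1) = ρ/(μ−λ) = 0.5592/26.20 = 0.02134 hr
Wq(M/D/1) = ρ/(2(μ−λ)) = 0.01067 hr
Savings = 0.02134 − 0.01067 = 0.01067 hr

Final: 0.01067 hr


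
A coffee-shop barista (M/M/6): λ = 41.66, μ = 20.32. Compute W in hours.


a = 2.0502; ρ = 0.3417; P₀ = 0.128488
Lq = P₀·a^c·ρ/(c!(1−ρ)²) = 0.01045
Wq = Lq/λ = 0.01045/41.66 = 0.0002508 hr
W = Wq + 1/μ = 0.0002508 + 0.04921 = 0.04946 hr

Final: 0.04946 hr


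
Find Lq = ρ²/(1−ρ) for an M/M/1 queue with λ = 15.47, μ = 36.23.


ρ = 15.47/36.23 = 0.4270
Lq = ρ²/(1−ρ) = 0.1823/0.5730 = 0.3182

Final: 0.3182


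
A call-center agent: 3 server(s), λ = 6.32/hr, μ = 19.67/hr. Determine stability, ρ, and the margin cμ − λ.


Total capacity cμ = 3·19.67 = 59.01/hr
ρ = λ/(cμ) = 6.32/59.01 = 0.1071
Stable ⇔ ρ < 1: YES
Spare capacity = cμ − λ = 59.01 − 6.32 = 52.69/hr

Final: ρ = 0.1071; stable; margin = 52.69/hr


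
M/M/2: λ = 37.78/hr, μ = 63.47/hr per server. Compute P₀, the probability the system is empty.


a = λ/μ = 37.78/63.47 = 0.5952; ρ = a/c = 0.2976
Σ_{k=0}^{1} a^k/k! (terms k=0..1) = 1.00000 + 0.59524 = 1.59524
Tail: a^2/(2!(1−ρ)) = 0.35431/(2·0.7024) = 0.25222
P₀ = 1/(1.59524 + 0.25222) = 1/1.84747 = 0.541282

Final: 0.541282


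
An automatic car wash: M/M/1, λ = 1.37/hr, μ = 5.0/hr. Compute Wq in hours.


ρ = 1.37/5.0 = 0.2740
Wq = ρ/(μ−λ) = 0.2740/(5.0 − 1.37) = 0.2740/3.63 = 0.07548 hr

Final: 0.07548 hr


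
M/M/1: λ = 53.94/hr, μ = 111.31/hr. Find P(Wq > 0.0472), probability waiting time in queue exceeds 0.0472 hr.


ρ = 53.94/111.31 = 0.4846
P(Wq > t) = ρ·e^{−(μ−λ)t} = 0.4846·e^{−2.7079}
= 0.4846·0.066679 = 0.032312

Final: 0.032312


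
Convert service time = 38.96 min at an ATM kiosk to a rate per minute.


μ = 1/(service time) in consistent units.
1 minute = 1 min, so μ = 1/38.96 = 0.02567 per minute

Final: 0.02567 /min


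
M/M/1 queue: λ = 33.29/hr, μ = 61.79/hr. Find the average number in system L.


ρ = λ/μ = 33.29/61.79 = 0.5388
L = ρ/(1−ρ) = 0.5388/(1 − 0.5388) = 0.5388/0.4612 = 1.1681

Final: 1.1681


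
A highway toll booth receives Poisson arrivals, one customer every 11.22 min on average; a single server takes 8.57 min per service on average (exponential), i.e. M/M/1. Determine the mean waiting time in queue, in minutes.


λ = 60/11.22 = 5.3476 /hr
μ = 60/8.57 = 7.0012 /hr
ρ = λ/μ = 5.3476/7.0012 = 0.7638
Wq = ρ/(μ−λ) = 0.7638/(7.0012−5.3476) = 0.46192 hr
In minutes: 0.46192·60 = 27.715 min

Final: 27.715 min


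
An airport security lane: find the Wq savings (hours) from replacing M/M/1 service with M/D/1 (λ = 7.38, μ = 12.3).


ρ = 7.38/12.3 = 0.6000
Wq(M/M/1) = ρ/(μ−λ) = 0.6000/4.92 = 0.12195 hr
Wq(M/D/1) = ρ/(2(μ−λ)) = 0.06098 hr
Savings = 0.12195 − 0.06098 = 0.06098 hr

Final: 0.06098 hr
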